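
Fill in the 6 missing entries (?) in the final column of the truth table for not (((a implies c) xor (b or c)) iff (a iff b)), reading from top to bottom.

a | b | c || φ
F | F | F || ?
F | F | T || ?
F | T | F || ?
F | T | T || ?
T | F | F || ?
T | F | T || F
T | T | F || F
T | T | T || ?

Row a=F, b=F, c=F: ((a implies c) xor (b or c)) = T, (a iff b) = T, (((a implies c) xor (b or c)) iff (a iff b)) = T, so the formula = F.
Row a=F, b=F, c=T: ((a implies c) xor (b or c)) = F, (a iff b) = T, (((a implies c) xor (b or c)) iff (a iff b)) = F, so the formula = T.
Row a=F, b=T, c=F: ((a implies c) xor (b or c)) = F, (a iff b) = F, (((a implies c) xor (b or c)) iff (a iff b)) = T, so the formula = F.
Row a=F, b=T, c=T: ((a implies c) xor (b or c)) = F, (a iff b) = F, (((a implies c) xor (b or c)) iff (a iff b)) = T, so the formula = F.
Row a=T, b=F, c=F: ((a implies c) xor (b or c)) = F, (a iff b) = F, (((a implies c) xor (b or c)) iff (a iff b)) = T, so the formula = F.
Row a=T, b=T, c=T: ((a implies c) xor (b or c)) = F, (a iff b) = T, (((a implies c) xor (b or c)) iff (a iff b)) = F, so the formula = T.

F, T, F, F, F, T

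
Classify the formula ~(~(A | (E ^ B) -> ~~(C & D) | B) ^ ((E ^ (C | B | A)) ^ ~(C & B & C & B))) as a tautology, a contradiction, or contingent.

A | B | C | D | E | φ
- | - | - | - | - | -
1 | 1 | 1 | 1 | 1 | 1
1 | 1 | 1 | 1 | 0 | 0
1 | 1 | 1 | 0 | 1 | 1
1 | 1 | 1 | 0 | 0 | 0
1 | 1 | 0 | 1 | 1 | 0
1 | 1 | 0 | 1 | 0 | 1
1 | 1 | 0 | 0 | 1 | 0
1 | 1 | 0 | 0 | 0 | 1
1 | 0 | 1 | 1 | 1 | 0
1 | 0 | 1 | 1 | 0 | 1
1 | 0 | 1 | 0 | 1 | 1
1 | 0 | 1 | 0 | 0 | 0
1 | 0 | 0 | 1 | 1 | 1
1 | 0 | 0 | 1 | 0 | 0
1 | 0 | 0 | 0 | 1 | 1
1 | 0 | 0 | 0 | 0 | 0
0 | 1 | 1 | 1 | 1 | 1
0 | 1 | 1 | 1 | 0 | 0
0 | 1 | 1 | 0 | 1 | 1
0 | 1 | 1 | 0 | 0 | 0
0 | 1 | 0 | 1 | 1 | 0
0 | 1 | 0 | 1 | 0 | 1
0 | 1 | 0 | 0 | 1 | 0
0 | 1 | 0 | 0 | 0 | 1
0 | 0 | 1 | 1 | 1 | 0
0 | 0 | 1 | 1 | 0 | 1
0 | 0 | 1 | 0 | 1 | 1
0 | 0 | 1 | 0 | 0 | 1
0 | 0 | 0 | 1 | 1 | 0
0 | 0 | 0 | 1 | 0 | 0
0 | 0 | 0 | 0 | 1 | 0
0 | 0 | 0 | 0 | 0 | 0
15 of 32 rows are 1, so the formula is contingent.

contingent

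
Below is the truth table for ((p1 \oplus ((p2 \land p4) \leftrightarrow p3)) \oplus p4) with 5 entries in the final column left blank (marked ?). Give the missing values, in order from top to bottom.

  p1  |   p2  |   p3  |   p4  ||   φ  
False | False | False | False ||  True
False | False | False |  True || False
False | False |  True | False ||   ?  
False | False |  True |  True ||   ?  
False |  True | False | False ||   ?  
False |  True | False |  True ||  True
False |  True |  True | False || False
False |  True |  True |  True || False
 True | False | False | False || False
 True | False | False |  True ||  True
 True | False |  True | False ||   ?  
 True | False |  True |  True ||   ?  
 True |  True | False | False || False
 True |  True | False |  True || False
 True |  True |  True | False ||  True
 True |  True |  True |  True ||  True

Row p1=False, p2=False, p3=True, p4=False: (p1 \oplus ((p2 \land p4) \leftrightarrow p3)) = False, so the formula = False.
Row p1=False, p2=False, p3=True, p4=True: (p1 \oplus ((p2 \land p4) \leftrightarrow p3)) = False, so the formula = True.
Row p1=False, p2=True, p3=False, p4=False: (p1 \oplus ((p2 \land p4) \leftrightarrow p3)) = True, so the formula = True.
Row p1=True, p2=False, p3=True, p4=False: (p1 \oplus ((p2 \land p4) \leftrightarrow p3)) = True, so the formula = True.
Row p1=True, p2=False, p3=True, p4=True: (p1 \oplus ((p2 \land p4) \leftrightarrow p3)) = True, so the formula = False.

False, True, True, True, False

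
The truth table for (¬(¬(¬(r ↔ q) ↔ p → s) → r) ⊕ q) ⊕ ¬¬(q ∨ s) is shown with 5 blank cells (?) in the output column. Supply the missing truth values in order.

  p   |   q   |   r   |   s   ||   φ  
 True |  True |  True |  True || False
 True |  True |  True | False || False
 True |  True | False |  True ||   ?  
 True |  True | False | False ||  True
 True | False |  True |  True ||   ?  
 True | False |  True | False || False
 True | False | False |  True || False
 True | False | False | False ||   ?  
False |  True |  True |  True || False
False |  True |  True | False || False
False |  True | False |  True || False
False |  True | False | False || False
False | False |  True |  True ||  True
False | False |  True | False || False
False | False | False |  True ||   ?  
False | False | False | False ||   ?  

False, True, False, False, True

Row p=True, q=True, r=False, s=True: (¬(¬(¬(r ↔ q) ↔ p → s) → r) ⊕ q) = True, ¬¬(q ∨ s) = True, so the formula = False.
Row p=True, q=False, r=True, s=True: (¬(¬(¬(r ↔ q) ↔ p → s) → r) ⊕ q) = False, ¬¬(q ∨ s) = True, so the formula = True.
Row p=True, q=False, r=False, s=False: (¬(¬(¬(r ↔ q) ↔ p → s) → r) ⊕ q) = False, ¬¬(q ∨ s) = False, so the formula = False.
Row p=False, q=False, r=False, s=True: (¬(¬(¬(r ↔ q) ↔ p → s) → r) ⊕ q) = True, ¬¬(q ∨ s) = True, so the formula = False.
Row p=False, q=False, r=False, s=False: (¬(¬(¬(r ↔ q) ↔ p → s) → r) ⊕ q) = True, ¬¬(q ∨ s) = False, so the formula = True.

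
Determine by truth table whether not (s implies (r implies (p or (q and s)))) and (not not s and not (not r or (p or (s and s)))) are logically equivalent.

not equivalent

  p   |   q   |   r   |   s   |   φ   |   ψ  
----- | ----- | ----- | ----- | ----- | -----
 True |  True |  True |  True | False | False
 True |  True |  True | False | False | False
 True |  True | False |  True | False | False
 True |  True | False | False | False | False
 True | False |  True |  True | False | False
 True | False |  True | False | False | False
 True | False | False |  True | False | False
 True | False | False | False | False | False
False |  True |  True |  True | False | False
False |  True |  True | False | False | False
False |  True | False |  True | False | False
False |  True | False | False | False | False
False | False |  True |  True |  True | False
False | False |  True | False | False | False
False | False | False |  True | False | False
False | False | False | False | False | False
The columns differ at p=False, q=False, r=True, s=True (φ=True, ψ=False), so they are not equivalent.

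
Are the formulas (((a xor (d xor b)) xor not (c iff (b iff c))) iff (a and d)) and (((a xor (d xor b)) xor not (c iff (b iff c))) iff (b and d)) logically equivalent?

  a   |   b   |   c   |   d   |   φ   |   ψ  
----- | ----- | ----- | ----- | ----- | -----
False | False | False | False | False | False
False | False | False |  True |  True |  True
False | False |  True | False | False | False
False | False |  True |  True |  True |  True
False |  True | False | False | False | False
False |  True | False |  True |  True | False
False |  True |  True | False | False | False
False |  True |  True |  True |  True | False
 True | False | False | False |  True |  True
 True | False | False |  True |  True | False
 True | False |  True | False |  True |  True
 True | False |  True |  True |  True | False
 True |  True | False | False |  True |  True
 True |  True | False |  True |  True |  True
 True |  True |  True | False |  True |  True
 True |  True |  True |  True |  True |  True
The columns differ at a=False, b=True, c=False, d=True (φ=True, ψ=False), so they are not equivalent.

not equivalent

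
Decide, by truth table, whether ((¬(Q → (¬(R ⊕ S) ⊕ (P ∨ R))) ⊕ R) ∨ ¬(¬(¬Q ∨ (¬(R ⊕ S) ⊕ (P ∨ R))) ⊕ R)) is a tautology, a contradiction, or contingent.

P | Q | R | S || φ
T | T | T | T || T
T | T | T | F || T
T | T | F | T || T
T | T | F | F || T
T | F | T | T || T
T | F | T | F || T
T | F | F | T || T
T | F | F | F || T
F | T | T | T || T
F | T | T | F || T
F | T | F | T || T
F | T | F | F || T
F | F | T | T || T
F | F | T | F || T
F | F | F | T || T
F | F | F | F || T
Every row is T, so the formula is a tautology.

tautology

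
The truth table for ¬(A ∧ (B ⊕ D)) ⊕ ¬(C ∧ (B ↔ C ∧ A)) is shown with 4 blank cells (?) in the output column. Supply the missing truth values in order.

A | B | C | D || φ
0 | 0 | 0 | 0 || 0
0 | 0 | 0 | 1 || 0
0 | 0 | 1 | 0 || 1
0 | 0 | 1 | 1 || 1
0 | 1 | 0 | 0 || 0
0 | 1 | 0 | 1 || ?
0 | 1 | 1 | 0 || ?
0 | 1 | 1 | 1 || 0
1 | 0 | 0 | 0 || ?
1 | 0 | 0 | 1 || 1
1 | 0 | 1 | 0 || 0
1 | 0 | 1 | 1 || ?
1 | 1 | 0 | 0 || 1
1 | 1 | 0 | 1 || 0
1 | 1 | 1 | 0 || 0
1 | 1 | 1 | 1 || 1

0, 0, 0, 1

Row A=0, B=1, C=0, D=1: ¬(A ∧ (B ⊕ D)) = 1, ¬(C ∧ (B ↔ C ∧ A)) = 1, so the formula = 0.
Row A=0, B=1, C=1, D=0: ¬(A ∧ (B ⊕ D)) = 1, ¬(C ∧ (B ↔ C ∧ A)) = 1, so the formula = 0.
Row A=1, B=0, C=0, D=0: ¬(A ∧ (B ⊕ D)) = 1, ¬(C ∧ (B ↔ C ∧ A)) = 1, so the formula = 0.
Row A=1, B=0, C=1, D=1: ¬(A ∧ (B ⊕ D)) = 0, ¬(C ∧ (B ↔ C ∧ A)) = 1, so the formula = 1.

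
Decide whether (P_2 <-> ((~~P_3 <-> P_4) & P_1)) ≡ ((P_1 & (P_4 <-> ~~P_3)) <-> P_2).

P_1 | P_2 | P_3 | P_4 | φ | ψ
--- | --- | --- | --- | - | -
 0  |  0  |  0  |  0  | 1 | 1
 0  |  0  |  0  |  1  | 1 | 1
 0  |  0  |  1  |  0  | 1 | 1
 0  |  0  |  1  |  1  | 1 | 1
 0  |  1  |  0  |  0  | 0 | 0
 0  |  1  |  0  |  1  | 0 | 0
 0  |  1  |  1  |  0  | 0 | 0
 0  |  1  |  1  |  1  | 0 | 0
 1  |  0  |  0  |  0  | 0 | 0
 1  |  0  |  0  |  1  | 1 | 1
 1  |  0  |  1  |  0  | 1 | 1
 1  |  0  |  1  |  1  | 0 | 0
 1  |  1  |  0  |  0  | 1 | 1
 1  |  1  |  0  |  1  | 0 | 0
 1  |  1  |  1  |  0  | 0 | 0
 1  |  1  |  1  |  1  | 1 | 1
The columns for φ and ψ agree on every row, so they are logically equivalent.

equivalent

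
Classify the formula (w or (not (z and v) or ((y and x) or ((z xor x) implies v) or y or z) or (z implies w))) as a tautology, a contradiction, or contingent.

tautology

  x   |   y   |   z   |   w   |   v   ||   φ  
 True |  True |  True |  True |  True ||  True
 True |  True |  True |  True | False ||  True
 True |  True |  True | False |  True ||  True
 True |  True |  True | False | False ||  True
 True |  True | False |  True |  True ||  True
 True |  True | False |  True | False ||  True
 True |  True | False | False |  True ||  True
 True |  True | False | False | False ||  True
 True | False |  True |  True |  True ||  True
 True | False |  True |  True | False ||  True
 True | False |  True | False |  True ||  True
 True | False |  True | False | False ||  True
 True | False | False |  True |  True ||  True
 True | False | False |  True | False ||  True
 True | False | False | False |  True ||  True
 True | False | False | False | False ||  True
False |  True |  True |  True |  True ||  True
False |  True |  True |  True | False ||  True
False |  True |  True | False |  True ||  True
False |  True |  True | False | False ||  True
False |  True | False |  True |  True ||  True
False |  True | False |  True | False ||  True
False |  True | False | False |  True ||  True
False |  True | False | False | False ||  True
False | False |  True |  True |  True ||  True
False | False |  True |  True | False ||  True
False | False |  True | False |  True ||  True
False | False |  True | False | False ||  True
False | False | False |  True |  True ||  True
False | False | False |  True | False ||  True
False | False | False | False |  True ||  True
False | False | False | False | False ||  True
Every row is True, so the formula is a tautology.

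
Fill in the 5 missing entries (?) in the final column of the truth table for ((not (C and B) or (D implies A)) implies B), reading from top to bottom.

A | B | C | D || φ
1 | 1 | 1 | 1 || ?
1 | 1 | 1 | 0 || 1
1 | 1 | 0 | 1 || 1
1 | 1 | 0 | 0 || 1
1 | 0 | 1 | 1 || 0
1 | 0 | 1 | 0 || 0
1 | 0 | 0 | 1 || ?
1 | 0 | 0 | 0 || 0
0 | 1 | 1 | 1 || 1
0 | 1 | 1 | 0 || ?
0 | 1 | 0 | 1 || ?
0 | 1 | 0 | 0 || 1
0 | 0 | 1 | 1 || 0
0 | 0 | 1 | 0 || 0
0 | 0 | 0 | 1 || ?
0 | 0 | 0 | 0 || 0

1, 0, 1, 1, 0

Row A=1, B=1, C=1, D=1: (not (C and B) or (D implies A)) = 1, so the formula = 1.
Row A=1, B=0, C=0, D=1: (not (C and B) or (D implies A)) = 1, so the formula = 0.
Row A=0, B=1, C=1, D=0: (not (C and B) or (D implies A)) = 1, so the formula = 1.
Row A=0, B=1, C=0, D=1: (not (C and B) or (D implies A)) = 1, so the formula = 1.
Row A=0, B=0, C=0, D=1: (not (C and B) or (D implies A)) = 1, so the formula = 0.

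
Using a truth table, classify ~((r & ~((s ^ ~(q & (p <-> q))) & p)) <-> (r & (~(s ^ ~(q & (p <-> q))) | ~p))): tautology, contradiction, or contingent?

p  q  r  s  |  (p <-> q)  (q & (p <-> q))  ~(q & (p <-> q))  (s ^ ~(q & (p <-> q)))  ((s ^ ~(q & (p <-> q))) & p)  ~(s ^ ~(q & (p <-> q)))  ~p  φ
0  0  0  0  |      1             0                1                    1                          0                           0             1   0
0  0  0  1  |      1             0                1                    0                          0                           1             1   0
0  0  1  0  |      1             0                1                    1                          0                           0             1   0
0  0  1  1  |      1             0                1                    0                          0                           1             1   0
0  1  0  0  |      0             0                1                    1                          0                           0             1   0
0  1  0  1  |      0             0                1                    0                          0                           1             1   0
0  1  1  0  |      0             0                1                    1                          0                           0             1   0
0  1  1  1  |      0             0                1                    0                          0                           1             1   0
1  0  0  0  |      0             0                1                    1                          1                           0             0   0
1  0  0  1  |      0             0                1                    0                          0                           1             0   0
1  0  1  0  |      0             0                1                    1                          1                           0             0   0
1  0  1  1  |      0             0                1                    0                          0                           1             0   0
1  1  0  0  |      1             1                0                    0                          0                           1             0   0
1  1  0  1  |      1             1                0                    1                          1                           0             0   0
1  1  1  0  |      1             1                0                    0                          0                           1             0   0
1  1  1  1  |      1             1                0                    1                          1                           0             0   0
Every row is 0, so the formula is a contradiction.

contradiction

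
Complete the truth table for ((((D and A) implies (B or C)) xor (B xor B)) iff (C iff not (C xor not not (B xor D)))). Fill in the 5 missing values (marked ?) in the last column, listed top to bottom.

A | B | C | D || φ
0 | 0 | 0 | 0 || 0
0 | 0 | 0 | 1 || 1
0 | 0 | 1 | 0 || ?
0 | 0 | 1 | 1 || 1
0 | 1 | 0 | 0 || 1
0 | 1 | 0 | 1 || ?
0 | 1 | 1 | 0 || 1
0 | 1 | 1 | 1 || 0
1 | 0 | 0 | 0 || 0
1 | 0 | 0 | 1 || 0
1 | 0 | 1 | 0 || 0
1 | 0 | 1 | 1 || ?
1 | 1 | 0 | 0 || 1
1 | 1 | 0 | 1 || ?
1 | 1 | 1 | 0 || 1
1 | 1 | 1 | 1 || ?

Row A=0, B=0, C=1, D=0: (((D and A) implies (B or C)) xor (B xor B)) = 1, (C iff not (C xor not not (B xor D))) = 0, so the formula = 0.
Row A=0, B=1, C=0, D=1: (((D and A) implies (B or C)) xor (B xor B)) = 1, (C iff not (C xor not not (B xor D))) = 0, so the formula = 0.
Row A=1, B=0, C=1, D=1: (((D and A) implies (B or C)) xor (B xor B)) = 1, (C iff not (C xor not not (B xor D))) = 1, so the formula = 1.
Row A=1, B=1, C=0, D=1: (((D and A) implies (B or C)) xor (B xor B)) = 1, (C iff not (C xor not not (B xor D))) = 0, so the formula = 0.
Row A=1, B=1, C=1, D=1: (((D and A) implies (B or C)) xor (B xor B)) = 1, (C iff not (C xor not not (B xor D))) = 0, so the formula = 0.

0, 0, 1, 0, 0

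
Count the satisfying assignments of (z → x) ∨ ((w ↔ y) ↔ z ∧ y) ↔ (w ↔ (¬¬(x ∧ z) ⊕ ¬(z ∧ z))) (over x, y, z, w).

x | y | z | w || φ
1 | 1 | 1 | 1 || 1
1 | 1 | 1 | 0 || 0
1 | 1 | 0 | 1 || 1
1 | 1 | 0 | 0 || 0
1 | 0 | 1 | 1 || 1
1 | 0 | 1 | 0 || 0
1 | 0 | 0 | 1 || 1
1 | 0 | 0 | 0 || 0
0 | 1 | 1 | 1 || 0
0 | 1 | 1 | 0 || 0
0 | 1 | 0 | 1 || 1
0 | 1 | 0 | 0 || 0
0 | 0 | 1 | 1 || 0
0 | 0 | 1 | 0 || 0
0 | 0 | 0 | 1 || 1
0 | 0 | 0 | 0 || 0
The formula is true on 6 of the 16 rows.

6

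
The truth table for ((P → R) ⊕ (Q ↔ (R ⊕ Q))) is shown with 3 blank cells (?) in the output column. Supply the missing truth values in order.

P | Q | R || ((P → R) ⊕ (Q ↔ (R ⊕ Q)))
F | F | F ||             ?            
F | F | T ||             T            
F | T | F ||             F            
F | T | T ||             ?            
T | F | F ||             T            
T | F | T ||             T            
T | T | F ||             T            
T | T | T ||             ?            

F, T, T

Row P=F, Q=F, R=F: (P → R) = T, (Q ↔ (R ⊕ Q)) = T, so ((P → R) ⊕ (Q ↔ (R ⊕ Q))) = F.
Row P=F, Q=T, R=T: (P → R) = T, (Q ↔ (R ⊕ Q)) = F, so ((P → R) ⊕ (Q ↔ (R ⊕ Q))) = T.
Row P=T, Q=T, R=T: (P → R) = T, (Q ↔ (R ⊕ Q)) = F, so ((P → R) ⊕ (Q ↔ (R ⊕ Q))) = T.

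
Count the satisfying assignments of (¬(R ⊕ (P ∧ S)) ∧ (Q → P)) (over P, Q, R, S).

6

P | Q | R | S || (P ∧ S) | (R ⊕ (P ∧ S)) | ¬(R ⊕ (P ∧ S)) | (Q → P) | (¬(R ⊕ (P ∧ S)) ∧ (Q → P))
T | T | T | T ||    T    |       F       |       T        |    T    |             T             
T | T | T | F ||    F    |       T       |       F        |    T    |             F             
T | T | F | T ||    T    |       T       |       F        |    T    |             F             
T | T | F | F ||    F    |       F       |       T        |    T    |             T             
T | F | T | T ||    T    |       F       |       T        |    T    |             T             
T | F | T | F ||    F    |       T       |       F        |    T    |             F             
T | F | F | T ||    T    |       T       |       F        |    T    |             F             
T | F | F | F ||    F    |       F       |       T        |    T    |             T             
F | T | T | T ||    F    |       T       |       F        |    F    |             F             
F | T | T | F ||    F    |       T       |       F        |    F    |             F             
F | T | F | T ||    F    |       F       |       T        |    F    |             F             
F | T | F | F ||    F    |       F       |       T        |    F    |             F             
F | F | T | T ||    F    |       T       |       F        |    T    |             F             
F | F | T | F ||    F    |       T       |       F        |    T    |             F             
F | F | F | T ||    F    |       F       |       T        |    T    |             T             
F | F | F | F ||    F    |       F       |       T        |    T    |             T             
The formula is true on 6 of the 16 rows.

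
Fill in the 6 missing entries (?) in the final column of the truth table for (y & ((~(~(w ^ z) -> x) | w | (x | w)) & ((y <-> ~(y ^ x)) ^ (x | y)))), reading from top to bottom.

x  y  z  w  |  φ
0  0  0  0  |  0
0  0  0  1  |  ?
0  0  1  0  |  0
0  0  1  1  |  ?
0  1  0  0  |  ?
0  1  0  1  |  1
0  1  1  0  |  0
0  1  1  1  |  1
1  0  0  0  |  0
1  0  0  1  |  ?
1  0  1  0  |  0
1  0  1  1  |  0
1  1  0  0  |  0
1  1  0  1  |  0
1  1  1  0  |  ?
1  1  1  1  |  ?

0, 0, 1, 0, 0, 0

Row x=0, y=0, z=0, w=1: ((~(~(w ^ z) -> x) | w | (x | w)) & ((y <-> ~(y ^ x)) ^ (x | y))) = 0, so the formula = 0.
Row x=0, y=0, z=1, w=1: ((~(~(w ^ z) -> x) | w | (x | w)) & ((y <-> ~(y ^ x)) ^ (x | y))) = 0, so the formula = 0.
Row x=0, y=1, z=0, w=0: ((~(~(w ^ z) -> x) | w | (x | w)) & ((y <-> ~(y ^ x)) ^ (x | y))) = 1, so the formula = 1.
Row x=1, y=0, z=0, w=1: ((~(~(w ^ z) -> x) | w | (x | w)) & ((y <-> ~(y ^ x)) ^ (x | y))) = 0, so the formula = 0.
Row x=1, y=1, z=1, w=0: ((~(~(w ^ z) -> x) | w | (x | w)) & ((y <-> ~(y ^ x)) ^ (x | y))) = 0, so the formula = 0.
Row x=1, y=1, z=1, w=1: ((~(~(w ^ z) -> x) | w | (x | w)) & ((y <-> ~(y ^ x)) ^ (x | y))) = 0, so the formula = 0.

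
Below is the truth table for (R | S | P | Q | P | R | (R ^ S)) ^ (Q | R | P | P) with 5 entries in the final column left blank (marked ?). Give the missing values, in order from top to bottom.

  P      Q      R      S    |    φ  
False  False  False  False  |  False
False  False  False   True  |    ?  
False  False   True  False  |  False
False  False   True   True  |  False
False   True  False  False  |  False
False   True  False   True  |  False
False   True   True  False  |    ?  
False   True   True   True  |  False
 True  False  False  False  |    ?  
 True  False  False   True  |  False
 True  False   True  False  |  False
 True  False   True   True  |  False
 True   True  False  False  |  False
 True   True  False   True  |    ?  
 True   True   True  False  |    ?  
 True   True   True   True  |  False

Row P=False, Q=False, R=False, S=True: (R | S | P | Q | P | R | (R ^ S)) = True, (Q | R | P | P) = False, so the formula = True.
Row P=False, Q=True, R=True, S=False: (R | S | P | Q | P | R | (R ^ S)) = True, (Q | R | P | P) = True, so the formula = False.
Row P=True, Q=False, R=False, S=False: (R | S | P | Q | P | R | (R ^ S)) = True, (Q | R | P | P) = True, so the formula = False.
Row P=True, Q=True, R=False, S=True: (R | S | P | Q | P | R | (R ^ S)) = True, (Q | R | P | P) = True, so the formula = False.
Row P=True, Q=True, R=True, S=False: (R | S | P | Q | P | R | (R ^ S)) = True, (Q | R | P | P) = True, so the formula = False.

True, False, False, False, False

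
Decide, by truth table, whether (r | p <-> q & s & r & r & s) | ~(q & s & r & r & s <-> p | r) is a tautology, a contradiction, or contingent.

tautology

p | q | r | s | φ
- | - | - | - | -
0 | 0 | 0 | 0 | 1
0 | 0 | 0 | 1 | 1
0 | 0 | 1 | 0 | 1
0 | 0 | 1 | 1 | 1
0 | 1 | 0 | 0 | 1
0 | 1 | 0 | 1 | 1
0 | 1 | 1 | 0 | 1
0 | 1 | 1 | 1 | 1
1 | 0 | 0 | 0 | 1
1 | 0 | 0 | 1 | 1
1 | 0 | 1 | 0 | 1
1 | 0 | 1 | 1 | 1
1 | 1 | 0 | 0 | 1
1 | 1 | 0 | 1 | 1
1 | 1 | 1 | 0 | 1
1 | 1 | 1 | 1 | 1
Every row is 1, so the formula is a tautology.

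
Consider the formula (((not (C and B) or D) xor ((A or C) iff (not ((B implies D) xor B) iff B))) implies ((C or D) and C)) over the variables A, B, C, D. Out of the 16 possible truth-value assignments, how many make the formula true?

A | B | C | D | (C and B) | not (C and B) | (not (C and B) or D) | (A or C) | (B implies D) | ((B implies D) xor B) | not ((B implies D) xor B) | (C or D) | ((C or D) and C) | φ
- | - | - | - | --------- | ------------- | -------------------- | -------- | ------------- | --------------------- | ------------------------- | -------- | ---------------- | -
1 | 1 | 1 | 1 |     1     |       0       |          1           |    1     |       1       |           0           |             1             |    1     |        1         | 1
1 | 1 | 1 | 0 |     1     |       0       |          0           |    1     |       0       |           1           |             0             |    1     |        1         | 1
1 | 1 | 0 | 1 |     0     |       1       |          1           |    1     |       1       |           0           |             1             |    1     |        0         | 1
1 | 1 | 0 | 0 |     0     |       1       |          1           |    1     |       0       |           1           |             0             |    0     |        0         | 0
1 | 0 | 1 | 1 |     0     |       1       |          1           |    1     |       1       |           1           |             0             |    1     |        1         | 1
1 | 0 | 1 | 0 |     0     |       1       |          1           |    1     |       1       |           1           |             0             |    1     |        1         | 1
1 | 0 | 0 | 1 |     0     |       1       |          1           |    1     |       1       |           1           |             0             |    1     |        0         | 1
1 | 0 | 0 | 0 |     0     |       1       |          1           |    1     |       1       |           1           |             0             |    0     |        0         | 1
0 | 1 | 1 | 1 |     1     |       0       |          1           |    1     |       1       |           0           |             1             |    1     |        1         | 1
0 | 1 | 1 | 0 |     1     |       0       |          0           |    1     |       0       |           1           |             0             |    1     |        1         | 1
0 | 1 | 0 | 1 |     0     |       1       |          1           |    0     |       1       |           0           |             1             |    1     |        0         | 0
0 | 1 | 0 | 0 |     0     |       1       |          1           |    0     |       0       |           1           |             0             |    0     |        0         | 1
0 | 0 | 1 | 1 |     0     |       1       |          1           |    1     |       1       |           1           |             0             |    1     |        1         | 1
0 | 0 | 1 | 0 |     0     |       1       |          1           |    1     |       1       |           1           |             0             |    1     |        1         | 1
0 | 0 | 0 | 1 |     0     |       1       |          1           |    0     |       1       |           1           |             0             |    1     |        0         | 0
0 | 0 | 0 | 0 |     0     |       1       |          1           |    0     |       1       |           1           |             0             |    0     |        0         | 0
The formula is true on 12 of the 16 rows.

12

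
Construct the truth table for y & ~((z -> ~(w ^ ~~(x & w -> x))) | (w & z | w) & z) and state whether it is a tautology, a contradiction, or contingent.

contingent

  x      y      z      w    |    φ  
 True   True   True   True  |  False
 True   True   True  False  |   True
 True   True  False   True  |  False
 True   True  False  False  |  False
 True  False   True   True  |  False
 True  False   True  False  |  False
 True  False  False   True  |  False
 True  False  False  False  |  False
False   True   True   True  |  False
False   True   True  False  |   True
False   True  False   True  |  False
False   True  False  False  |  False
False  False   True   True  |  False
False  False   True  False  |  False
False  False  False   True  |  False
False  False  False  False  |  False
2 of 16 rows are True, so the formula is contingent.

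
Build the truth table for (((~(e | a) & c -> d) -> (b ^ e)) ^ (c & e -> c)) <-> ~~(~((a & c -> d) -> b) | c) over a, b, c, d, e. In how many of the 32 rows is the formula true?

  a   |   b   |   c   |   d   |   e   ||   φ  
False | False | False | False | False ||  True
False | False | False | False |  True || False
False | False | False |  True | False ||  True
False | False | False |  True |  True || False
False | False |  True | False | False || False
False | False |  True | False |  True || False
False | False |  True |  True | False ||  True
False | False |  True |  True |  True || False
False |  True | False | False | False ||  True
False |  True | False | False |  True || False
False |  True | False |  True | False ||  True
False |  True | False |  True |  True || False
False |  True |  True | False | False || False
False |  True |  True | False |  True ||  True
False |  True |  True |  True | False || False
False |  True |  True |  True |  True ||  True
 True | False | False | False | False ||  True
 True | False | False | False |  True || False
 True | False | False |  True | False ||  True
 True | False | False |  True |  True || False
 True | False |  True | False | False ||  True
 True | False |  True | False |  True || False
 True | False |  True |  True | False ||  True
 True | False |  True |  True |  True || False
 True |  True | False | False | False ||  True
 True |  True | False | False |  True || False
 True |  True | False |  True | False ||  True
 True |  True | False |  True |  True || False
 True |  True |  True | False | False || False
 True |  True |  True | False |  True ||  True
 True |  True |  True |  True | False || False
 True |  True |  True |  True |  True ||  True
The formula is true on 15 of the 32 rows.

15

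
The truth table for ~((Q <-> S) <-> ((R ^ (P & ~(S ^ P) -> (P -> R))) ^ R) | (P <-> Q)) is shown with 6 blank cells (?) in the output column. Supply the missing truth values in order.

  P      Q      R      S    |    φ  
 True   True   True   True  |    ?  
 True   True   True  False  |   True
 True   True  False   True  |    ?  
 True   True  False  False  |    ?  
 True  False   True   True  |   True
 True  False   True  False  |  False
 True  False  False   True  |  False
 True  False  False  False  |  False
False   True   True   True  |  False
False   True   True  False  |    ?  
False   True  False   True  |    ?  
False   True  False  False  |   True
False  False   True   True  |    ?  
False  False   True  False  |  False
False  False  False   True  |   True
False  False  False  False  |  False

False, False, True, True, False, True

Row P=True, Q=True, R=True, S=True: (Q <-> S) = True, (((R ^ (P & ~(S ^ P) -> (P -> R))) ^ R) | (P <-> Q)) = True, ((Q <-> S) <-> ((R ^ (P & ~(S ^ P) -> (P -> R))) ^ R) | (P <-> Q)) = True, so the formula = False.
Row P=True, Q=True, R=False, S=True: (Q <-> S) = True, (((R ^ (P & ~(S ^ P) -> (P -> R))) ^ R) | (P <-> Q)) = True, ((Q <-> S) <-> ((R ^ (P & ~(S ^ P) -> (P -> R))) ^ R) | (P <-> Q)) = True, so the formula = False.
Row P=True, Q=True, R=False, S=False: (Q <-> S) = False, (((R ^ (P & ~(S ^ P) -> (P -> R))) ^ R) | (P <-> Q)) = True, ((Q <-> S) <-> ((R ^ (P & ~(S ^ P) -> (P -> R))) ^ R) | (P <-> Q)) = False, so the formula = True.
Row P=False, Q=True, R=True, S=False: (Q <-> S) = False, (((R ^ (P & ~(S ^ P) -> (P -> R))) ^ R) | (P <-> Q)) = True, ((Q <-> S) <-> ((R ^ (P & ~(S ^ P) -> (P -> R))) ^ R) | (P <-> Q)) = False, so the formula = True.
Row P=False, Q=True, R=False, S=True: (Q <-> S) = True, (((R ^ (P & ~(S ^ P) -> (P -> R))) ^ R) | (P <-> Q)) = True, ((Q <-> S) <-> ((R ^ (P & ~(S ^ P) -> (P -> R))) ^ R) | (P <-> Q)) = True, so the formula = False.
Row P=False, Q=False, R=True, S=True: (Q <-> S) = False, (((R ^ (P & ~(S ^ P) -> (P -> R))) ^ R) | (P <-> Q)) = True, ((Q <-> S) <-> ((R ^ (P & ~(S ^ P) -> (P -> R))) ^ R) | (P <-> Q)) = False, so the formula = True.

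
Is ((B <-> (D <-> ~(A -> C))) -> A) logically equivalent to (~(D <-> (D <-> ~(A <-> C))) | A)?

not equivalent

  A   |   B   |   C   |   D   |   φ   |   ψ  
----- | ----- | ----- | ----- | ----- | -----
 True |  True |  True |  True |  True |  True
 True |  True |  True | False |  True |  True
 True |  True | False |  True |  True |  True
 True |  True | False | False |  True |  True
 True | False |  True |  True |  True |  True
 True | False |  True | False |  True |  True
 True | False | False |  True |  True |  True
 True | False | False | False |  True |  True
False |  True |  True |  True |  True | False
False |  True |  True | False | False | False
False |  True | False |  True |  True |  True
False |  True | False | False | False |  True
False | False |  True |  True | False | False
False | False |  True | False |  True | False
False | False | False |  True | False |  True
False | False | False | False |  True |  True
The columns differ at A=False, B=True, C=True, D=True (φ=True, ψ=False), so they are not equivalent.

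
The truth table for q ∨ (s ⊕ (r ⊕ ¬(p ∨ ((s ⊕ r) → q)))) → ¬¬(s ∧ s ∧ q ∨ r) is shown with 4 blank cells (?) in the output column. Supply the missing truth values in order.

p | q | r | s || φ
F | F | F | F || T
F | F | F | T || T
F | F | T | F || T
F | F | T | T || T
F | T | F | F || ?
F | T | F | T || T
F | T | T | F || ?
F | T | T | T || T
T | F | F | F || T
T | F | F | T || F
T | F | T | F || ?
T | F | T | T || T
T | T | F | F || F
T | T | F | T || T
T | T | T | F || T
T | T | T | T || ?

Row p=F, q=T, r=F, s=F: (q ∨ (s ⊕ (r ⊕ ¬(p ∨ ((s ⊕ r) → q))))) = T, ¬¬(s ∧ s ∧ q ∨ r) = F, so the formula = F.
Row p=F, q=T, r=T, s=F: (q ∨ (s ⊕ (r ⊕ ¬(p ∨ ((s ⊕ r) → q))))) = T, ¬¬(s ∧ s ∧ q ∨ r) = T, so the formula = T.
Row p=T, q=F, r=T, s=F: (q ∨ (s ⊕ (r ⊕ ¬(p ∨ ((s ⊕ r) → q))))) = T, ¬¬(s ∧ s ∧ q ∨ r) = T, so the formula = T.
Row p=T, q=T, r=T, s=T: (q ∨ (s ⊕ (r ⊕ ¬(p ∨ ((s ⊕ r) → q))))) = T, ¬¬(s ∧ s ∧ q ∨ r) = T, so the formula = T.

F, T, T, T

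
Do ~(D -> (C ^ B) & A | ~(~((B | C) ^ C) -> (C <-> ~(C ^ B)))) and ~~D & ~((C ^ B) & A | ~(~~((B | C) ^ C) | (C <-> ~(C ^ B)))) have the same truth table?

equivalent

A  B  C  D  |  φ  ψ
F  F  F  F  |  F  F
F  F  F  T  |  F  F
F  F  T  F  |  F  F
F  F  T  T  |  F  F
F  T  F  F  |  F  F
F  T  F  T  |  T  T
F  T  T  F  |  F  F
F  T  T  T  |  T  T
T  F  F  F  |  F  F
T  F  F  T  |  F  F
T  F  T  F  |  F  F
T  F  T  T  |  F  F
T  T  F  F  |  F  F
T  T  F  T  |  F  F
T  T  T  F  |  F  F
T  T  T  T  |  T  T
The columns for φ and ψ agree on every row, so they are logically equivalent.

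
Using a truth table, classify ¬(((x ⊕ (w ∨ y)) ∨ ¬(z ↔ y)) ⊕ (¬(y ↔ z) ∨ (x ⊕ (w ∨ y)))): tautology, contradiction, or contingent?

tautology

  x   |   y   |   z   |   w   ||   φ  
 True |  True |  True |  True ||  True
 True |  True |  True | False ||  True
 True |  True | False |  True ||  True
 True |  True | False | False ||  True
 True | False |  True |  True ||  True
 True | False |  True | False ||  True
 True | False | False |  True ||  True
 True | False | False | False ||  True
False |  True |  True |  True ||  True
False |  True |  True | False ||  True
False |  True | False |  True ||  True
False |  True | False | False ||  True
False | False |  True |  True ||  True
False | False |  True | False ||  True
False | False | False |  True ||  True
False | False | False | False ||  True
Every row is True, so the formula is a tautology.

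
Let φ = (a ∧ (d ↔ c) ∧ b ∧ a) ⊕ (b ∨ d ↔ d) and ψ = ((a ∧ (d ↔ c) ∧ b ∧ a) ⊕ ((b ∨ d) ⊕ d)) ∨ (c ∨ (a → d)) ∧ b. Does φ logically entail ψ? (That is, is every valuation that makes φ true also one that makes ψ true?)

  a   |   b   |   c   |   d   |   φ   |   ψ  
----- | ----- | ----- | ----- | ----- | -----
 True |  True |  True |  True | False |  True
 True |  True |  True | False | False |  True
 True |  True | False |  True |  True |  True
 True |  True | False | False |  True | False
 True | False |  True |  True |  True | False
 True | False |  True | False |  True | False
 True | False | False |  True |  True | False
 True | False | False | False |  True | False
False |  True |  True |  True |  True |  True
False |  True |  True | False | False |  True
False |  True | False |  True |  True |  True
False |  True | False | False | False |  True
False | False |  True |  True |  True | False
False | False |  True | False |  True | False
False | False | False |  True |  True | False
False | False | False | False |  True | False
At a=True, b=True, c=False, d=False we have φ true but ψ false, so φ does not entail ψ.

no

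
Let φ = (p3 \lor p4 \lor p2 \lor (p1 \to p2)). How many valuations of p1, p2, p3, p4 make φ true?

p1 | p2 | p3 | p4 | (p1 \to p2) | φ
-- | -- | -- | -- | ----------- | -
F  | F  | F  | F  |      T      | T
F  | F  | F  | T  |      T      | T
F  | F  | T  | F  |      T      | T
F  | F  | T  | T  |      T      | T
F  | T  | F  | F  |      T      | T
F  | T  | F  | T  |      T      | T
F  | T  | T  | F  |      T      | T
F  | T  | T  | T  |      T      | T
T  | F  | F  | F  |      F      | F
T  | F  | F  | T  |      F      | T
T  | F  | T  | F  |      F      | T
T  | F  | T  | T  |      F      | T
T  | T  | F  | F  |      T      | T
T  | T  | F  | T  |      T      | T
T  | T  | T  | F  |      T      | T
T  | T  | T  | T  |      T      | T
The formula is true on 15 of the 16 rows.

15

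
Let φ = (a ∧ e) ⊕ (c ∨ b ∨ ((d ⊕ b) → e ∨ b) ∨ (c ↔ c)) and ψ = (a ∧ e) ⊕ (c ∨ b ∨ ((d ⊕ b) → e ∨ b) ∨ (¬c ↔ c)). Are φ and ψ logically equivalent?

not equivalent

  a   |   b   |   c   |   d   |   e   |   φ   |   ψ  
----- | ----- | ----- | ----- | ----- | ----- | -----
 True |  True |  True |  True |  True | False | False
 True |  True |  True |  True | False |  True |  True
 True |  True |  True | False |  True | False | False
 True |  True |  True | False | False |  True |  True
 True |  True | False |  True |  True | False | False
 True |  True | False |  True | False |  True |  True
 True |  True | False | False |  True | False | False
 True |  True | False | False | False |  True |  True
 True | False |  True |  True |  True | False | False
 True | False |  True |  True | False |  True |  True
 True | False |  True | False |  True | False | False
 True | False |  True | False | False |  True |  True
 True | False | False |  True |  True | False | False
 True | False | False |  True | False |  True | False
 True | False | False | False |  True | False | False
 True | False | False | False | False |  True |  True
False |  True |  True |  True |  True |  True |  True
False |  True |  True |  True | False |  True |  True
False |  True |  True | False |  True |  True |  True
False |  True |  True | False | False |  True |  True
False |  True | False |  True |  True |  True |  True
False |  True | False |  True | False |  True |  True
False |  True | False | False |  True |  True |  True
False |  True | False | False | False |  True |  True
False | False |  True |  True |  True |  True |  True
False | False |  True |  True | False |  True |  True
False | False |  True | False |  True |  True |  True
False | False |  True | False | False |  True |  True
False | False | False |  True |  True |  True |  True
False | False | False |  True | False |  True | False
False | False | False | False |  True |  True |  True
False | False | False | False | False |  True |  True
The columns differ at a=True, b=False, c=False, d=True, e=False (φ=True, ψ=False), so they are not equivalent.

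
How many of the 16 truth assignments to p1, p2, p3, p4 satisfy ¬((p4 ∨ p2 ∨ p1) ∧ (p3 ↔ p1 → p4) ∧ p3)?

11

p1 | p2 | p3 | p4 | (p4 ∨ p2 ∨ p1) | (p1 → p4) | (p3 ↔ (p1 → p4)) | ((p3 ↔ (p1 → p4)) ∧ p3) | φ
-- | -- | -- | -- | -------------- | --------- | ---------------- | ----------------------- | -
1  | 1  | 1  | 1  |       1        |     1     |        1         |            1            | 0
1  | 1  | 1  | 0  |       1        |     0     |        0         |            0            | 1
1  | 1  | 0  | 1  |       1        |     1     |        0         |            0            | 1
1  | 1  | 0  | 0  |       1        |     0     |        1         |            0            | 1
1  | 0  | 1  | 1  |       1        |     1     |        1         |            1            | 0
1  | 0  | 1  | 0  |       1        |     0     |        0         |            0            | 1
1  | 0  | 0  | 1  |       1        |     1     |        0         |            0            | 1
1  | 0  | 0  | 0  |       1        |     0     |        1         |            0            | 1
0  | 1  | 1  | 1  |       1        |     1     |        1         |            1            | 0
0  | 1  | 1  | 0  |       1        |     1     |        1         |            1            | 0
0  | 1  | 0  | 1  |       1        |     1     |        0         |            0            | 1
0  | 1  | 0  | 0  |       1        |     1     |        0         |            0            | 1
0  | 0  | 1  | 1  |       1        |     1     |        1         |            1            | 0
0  | 0  | 1  | 0  |       0        |     1     |        1         |            1            | 1
0  | 0  | 0  | 1  |       1        |     1     |        0         |            0            | 1
0  | 0  | 0  | 0  |       0        |     1     |        0         |            0            | 1
The formula is true on 11 of the 16 rows.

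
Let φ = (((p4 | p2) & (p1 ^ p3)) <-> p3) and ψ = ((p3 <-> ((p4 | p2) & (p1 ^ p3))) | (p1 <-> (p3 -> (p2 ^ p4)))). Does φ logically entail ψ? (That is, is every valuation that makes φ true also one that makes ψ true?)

p1 | p2 | p3 | p4 | φ | ψ
-- | -- | -- | -- | - | -
F  | F  | F  | F  | T | T
F  | F  | F  | T  | T | T
F  | F  | T  | F  | F | T
F  | F  | T  | T  | T | T
F  | T  | F  | F  | T | T
F  | T  | F  | T  | T | T
F  | T  | T  | F  | T | T
F  | T  | T  | T  | T | T
T  | F  | F  | F  | T | T
T  | F  | F  | T  | F | T
T  | F  | T  | F  | F | F
T  | F  | T  | T  | F | T
T  | T  | F  | F  | F | T
T  | T  | F  | T  | F | T
T  | T  | T  | F  | F | T
T  | T  | T  | T  | F | F
In every row where φ is true, ψ is also true, so φ ⊨ ψ.

yes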